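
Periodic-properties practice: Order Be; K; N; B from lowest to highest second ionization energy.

The second ionization energy removes an electron from the +1 ion. For each element: Be⁺ still has 1 valence electron; K⁺ is the bare [Ar] core; N⁺ still has 4 valence electrons; B⁺ still has 2 valence electrons.
Core electrons are held far more tightly than valence electrons, so K tops the IE_2 order.
Valence configurations: Be⁺ [He]2s¹, N⁺ [He]2s²2p², B⁺ [He]2s².
Tabulated IE_2 (kJ/mol): Be 1757, K 3052, N 2856, B 2427.
Overall IE_2 order: Be < B < N < K.

Be < B < N < K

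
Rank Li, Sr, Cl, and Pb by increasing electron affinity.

Li is in period 2, group 1; Cl is in period 3, group 17; Sr is in period 5, group 2; Pb is in period 6, group 14.
EA tends to increase across a period and decrease down a group, though the pattern is less regular than for IE or radius.
Neither a single period nor a single group — weigh both effects.
Pb > Sr: the two effects oppose for this pair; the across-period effect wins (35 vs 5 kJ/mol).
Li > Pb: period and group pull opposite ways; the down-group shift dominates (60 vs 35 kJ/mol).
Cl > Li: period and group pull opposite ways; the across-period shift dominates (349 vs 60 kJ/mol).
Tabulated electron affinity (kJ/mol): Li 60, Cl 349, Sr 5, Pb 35.
So from lowest to highest: Sr < Pb < Li < Cl.

Sr < Pb < Li < Cl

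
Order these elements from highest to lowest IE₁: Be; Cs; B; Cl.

Be is in period 2, group 2; B is in period 2, group 13; Cl is in period 3, group 17; Cs is in period 6, group 1.
First ionization energy rises across a period (greater Z_eff holds electrons more tightly) and falls down a group (valence electrons are farther from the nucleus).
Neither a single period nor a single group — weigh both effects.
B > Cs: both effects reinforce here, so B is clearly the higher of the two.
Be > B: this pair runs against the simple trend — see the exception note.
Cl > Be: period and group pull opposite ways; the across-period shift dominates (1251 vs 900 kJ/mol).
Note the exception: Be has a higher first ionization energy than B, contrary to the simple trend — removing B's lone 2p electron is easier than breaking Be's filled 2s².
Approximate values (kJ/mol): Be 900, B 801, Cl 1251, Cs 376.
So from highest to lowest: Cl > Be > B > Cs.

Cl, Be, B, Cs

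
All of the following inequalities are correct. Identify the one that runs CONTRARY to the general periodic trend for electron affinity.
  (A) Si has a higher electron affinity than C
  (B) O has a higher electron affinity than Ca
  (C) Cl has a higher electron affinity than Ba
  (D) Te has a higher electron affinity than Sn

(A)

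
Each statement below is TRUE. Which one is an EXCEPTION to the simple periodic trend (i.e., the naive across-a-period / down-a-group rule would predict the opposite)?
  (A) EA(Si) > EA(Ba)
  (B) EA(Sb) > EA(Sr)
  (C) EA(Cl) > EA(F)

(C)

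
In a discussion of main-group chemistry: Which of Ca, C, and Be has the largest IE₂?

C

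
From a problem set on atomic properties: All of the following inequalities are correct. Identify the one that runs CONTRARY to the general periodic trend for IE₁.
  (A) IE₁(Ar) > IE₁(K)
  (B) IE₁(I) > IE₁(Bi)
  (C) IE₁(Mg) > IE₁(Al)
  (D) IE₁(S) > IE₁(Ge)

The general trend: IE₁ increases across a period and decreases down a group.
(A) Ar (period 3, group 18) vs K (period 4, group 1): the stated order agrees with the simple trend.
(B) I (period 5, group 17) vs Bi (period 6, group 15): the stated order agrees with the simple trend.
(C) Mg (period 3, group 2) vs Al (period 3, group 13): the stated order contradicts the simple trend.
(D) S (period 3, group 16) vs Ge (period 4, group 14): the stated order agrees with the simple trend.
The exception is (C): Al's single 3p electron is easier to remove than one from Mg's filled 3s².

(C)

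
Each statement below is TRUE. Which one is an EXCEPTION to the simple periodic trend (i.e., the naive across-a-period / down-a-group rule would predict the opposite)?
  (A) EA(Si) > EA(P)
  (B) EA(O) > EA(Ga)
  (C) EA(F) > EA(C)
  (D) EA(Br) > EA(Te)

(A)

The general trend: electron affinity increases across a period and decreases down a group.
(A) Si (period 3, group 14) vs P (period 3, group 15): the stated order contradicts the simple trend.
(B) O (period 2, group 16) vs Ga (period 4, group 13): the stated order agrees with the simple trend.
(C) F (period 2, group 17) vs C (period 2, group 14): the stated order agrees with the simple trend.
(D) Br (period 4, group 17) vs Te (period 5, group 16): the stated order agrees with the simple trend.
The exception is (A): adding an electron to P's half-filled 3p³ is unfavourable, so Si (3p²) has the more exothermic EA.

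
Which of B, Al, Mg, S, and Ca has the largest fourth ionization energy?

The fourth ionization energy removes an electron from the +3 ion. For each element: B³⁺ is the bare [He] core; Al³⁺ is the bare [Ne] core; Mg³⁺ is already 1 electron into the core; S³⁺ still has 3 valence electrons; Ca³⁺ is already 1 electron into the core.
Breaking into a closed-shell core is much more expensive than removing a leftover valence electron — Ca, Mg, Al and B have the largest IE_4 here.
Approximate IE_4 values (kJ/mol): B 25026, Al 11577, Mg 10543, S 4556, Ca 6491.
Putting it together, IE_4: S < Ca < Mg < Al < B.

B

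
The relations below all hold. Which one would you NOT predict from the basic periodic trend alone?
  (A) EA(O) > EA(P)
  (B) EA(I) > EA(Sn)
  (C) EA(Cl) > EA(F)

The general trend: electron affinity increases across a period and decreases down a group.
(A) O (period 2, group 16) vs P (period 3, group 15): the stated order agrees with the simple trend.
(B) I (period 5, group 17) vs Sn (period 5, group 14): the stated order agrees with the simple trend.
(C) Cl (period 3, group 17) vs F (period 2, group 17): the stated order contradicts the simple trend.
The exception is (C): F's small 2p subshell makes the incoming electron feel strong e⁻–e⁻ repulsion, so Cl actually releases more energy on gaining an electron.

(C)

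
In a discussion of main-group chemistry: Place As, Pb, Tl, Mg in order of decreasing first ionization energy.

First ionization energy rises across a period (greater Z_eff holds electrons more tightly) and falls down a group (valence electrons are farther from the nucleus).
Neither a single period nor a single group — weigh both effects.
Pb > Tl: Pb lies to the right of Tl in period 6, so the across-period effect alone puts Pb higher.
Mg > Pb: period and group pull opposite ways; the down-group shift dominates (738 vs 716 kJ/mol).
As > Mg: period and group pull opposite ways; the across-period shift dominates (947 vs 738 kJ/mol).
Approximate values (kJ/mol): Mg 738, As 947, Tl 589, Pb 716.
So from highest to lowest: As > Mg > Pb > Tl.

As > Mg > Pb > Tl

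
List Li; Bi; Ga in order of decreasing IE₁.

Bi > Ga > Li

Li is in period 2, group 1; Ga is in period 4, group 13; Bi is in period 6, group 15.
First ionization energy rises across a period (greater Z_eff holds electrons more tightly) and falls down a group (valence electrons are farther from the nucleus).
These span different periods and groups, so the two trends combine.
Ga > Li: the two effects oppose for this pair; the across-period effect wins (579 vs 520 kJ/mol).
Bi > Ga: the two effects oppose for this pair; the across-period effect wins (703 vs 579 kJ/mol).
Tabulated first ionization energy (kJ/mol): Li 520, Ga 579, Bi 703.
So from highest to lowest: Bi > Ga > Li.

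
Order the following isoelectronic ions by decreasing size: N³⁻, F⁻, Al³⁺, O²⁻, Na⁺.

All of these have 10 electrons, so size is governed by nuclear charge alone: the more protons, the stronger the pull on the same electron cloud, and the smaller the ion.
Nuclear charges: Al³⁺ (Z=13), Na⁺ (Z=11), F⁻ (Z=9), O²⁻ (Z=8), N³⁻ (Z=7).
Largest to smallest: N³⁻ > O²⁻ > F⁻ > Na⁺ > Al³⁺.

N³⁻ > O²⁻ > F⁻ > Na⁺ > Al³⁺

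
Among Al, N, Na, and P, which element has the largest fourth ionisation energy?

The fourth ionization energy removes an electron from the +3 ion. For each element: Al³⁺ is the bare [Ne] core; N³⁺ still has 2 valence electrons; Na³⁺ is already 2 electrons into the core; P³⁺ still has 2 valence electrons.
Breaking into a closed-shell core is much more expensive than removing a leftover valence electron — Na and Al have the largest IE_4 here.
Valence configurations: N³⁺ [He]2s², P³⁺ [Ne]3s².
Tabulated IE_4 (kJ/mol): Al 11577, N 7475, Na 9543, P 4964.
Hence IE_4: P < N < Na < Al.

Al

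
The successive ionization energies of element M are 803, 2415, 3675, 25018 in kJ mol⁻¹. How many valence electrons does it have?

3

Look for the largest jump between consecutive ionization energies: IE4/IE3 ≈ 6.8, far larger than any earlier ratio.
That jump marks the point where a core electron is being removed. So the atom has 3 valence electrons.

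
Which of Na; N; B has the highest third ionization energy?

After 2 electrons have been removed, what remains? Na²⁺ is already 1 electron into the core; N²⁺ still has 3 valence electrons; B²⁺ still has 1 valence electron.
Breaking into a closed-shell core is much more expensive than removing a leftover valence electron — Na has the largest IE_3 here.
Valence configurations: N²⁺ [He]2s²2p¹, B²⁺ [He]2s¹.
Approximate IE_3 values (kJ/mol): Na 6910, N 4578, B 3660.
Putting it together, IE_3: B < N < Na.

Na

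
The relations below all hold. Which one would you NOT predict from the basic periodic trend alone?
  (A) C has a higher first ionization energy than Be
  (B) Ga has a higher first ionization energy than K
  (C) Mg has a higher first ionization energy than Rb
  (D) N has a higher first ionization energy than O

(D)

The general trend: first ionization energy increases across a period and decreases down a group.
(A) C (period 2, group 14) vs Be (period 2, group 2): the stated order agrees with the simple trend.
(B) Ga (period 4, group 13) vs K (period 4, group 1): the stated order agrees with the simple trend.
(C) Mg (period 3, group 2) vs Rb (period 5, group 1): the stated order agrees with the simple trend.
(D) N (period 2, group 15) vs O (period 2, group 16): the stated order contradicts the simple trend.
The exception is (D): pairing an electron in O's 2p⁴ costs repulsion energy, so O ionizes more easily than half-filled N (2p³).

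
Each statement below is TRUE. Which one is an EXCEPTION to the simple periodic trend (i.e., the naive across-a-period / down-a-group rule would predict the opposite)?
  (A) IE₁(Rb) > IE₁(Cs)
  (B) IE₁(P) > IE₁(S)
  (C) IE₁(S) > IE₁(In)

The general trend: first ionisation energy increases across a period and decreases down a group.
(A) Rb (period 5, group 1) vs Cs (period 6, group 1): the stated order agrees with the simple trend.
(B) P (period 3, group 15) vs S (period 3, group 16): the stated order contradicts the simple trend.
(C) S (period 3, group 16) vs In (period 5, group 13): the stated order agrees with the simple trend.
The exception is (B): S (3p⁴) ionizes more easily than half-filled P (3p³) because the paired 3p electron in S is pushed out by e⁻–e⁻ repulsion.

(B)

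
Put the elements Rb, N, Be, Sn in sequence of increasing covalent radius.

Be is in period 2, group 2; N is in period 2, group 15; Rb is in period 5, group 1; Sn is in period 5, group 14.
Across a period the added protons contract the valence shell; down a group each new principal shell makes the atom larger.
These span different periods and groups, so the two trends combine.
Be > N: both are in period 2; the period trend gives Be the larger value.
Sn > Be: the two effects oppose for this pair; the down-group effect wins (140 vs 102 pm).
Rb > Sn: Rb lies to the left of Sn in period 5, so the across-period effect alone puts Rb larger.
Approximate values (pm): Be 102, N 71, Rb 210, Sn 140.
So from smallest to largest: N < Be < Sn < Rb.

N < Be < Sn < Rb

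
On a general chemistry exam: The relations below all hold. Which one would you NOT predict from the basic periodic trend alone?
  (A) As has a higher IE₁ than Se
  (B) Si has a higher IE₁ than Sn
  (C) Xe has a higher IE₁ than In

(A)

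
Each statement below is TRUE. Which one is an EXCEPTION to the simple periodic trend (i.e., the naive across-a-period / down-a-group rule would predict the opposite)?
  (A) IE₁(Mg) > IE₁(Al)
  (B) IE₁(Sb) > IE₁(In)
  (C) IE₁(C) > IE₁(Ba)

(A)

The general trend: IE₁ increases across a period and decreases down a group.
(A) Mg (period 3, group 2) vs Al (period 3, group 13): the stated order contradicts the simple trend.
(B) Sb (period 5, group 15) vs In (period 5, group 13): the stated order agrees with the simple trend.
(C) C (period 2, group 14) vs Ba (period 6, group 2): the stated order agrees with the simple trend.
The exception is (A): Al's single 3p electron is easier to remove than one from Mg's filled 3s².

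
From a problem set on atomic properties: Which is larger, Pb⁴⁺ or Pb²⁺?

Both ions have Z = 82 protons, but Pb⁴⁺ has lost more electrons, so its remaining electrons feel a larger effective nuclear charge per electron and are pulled in more tightly.
Higher positive charge → smaller ion, so Pb²⁺ > Pb⁴⁺.

Pb²⁺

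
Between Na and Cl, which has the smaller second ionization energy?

Cl

The second ionization energy removes an electron from the +1 ion. For each element: Na⁺ is the bare [Ne] core; Cl⁺ still has 6 valence electrons.
Breaking into a closed-shell core is much more expensive than removing a leftover valence electron — Na has the largest IE_2 here.
Tabulated IE_2 (kJ/mol): Na 4562, Cl 2298.
Putting it together, IE_2: Cl < Na.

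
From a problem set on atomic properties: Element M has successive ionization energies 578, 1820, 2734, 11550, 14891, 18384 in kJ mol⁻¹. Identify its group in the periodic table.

Group 13

Look for the largest jump between consecutive ionization energies: IE4/IE3 ≈ 4.2, far larger than any earlier ratio.
That jump marks the point where a core electron is being removed. So the atom has 3 valence electrons.
A main-group element with 3 valence electrons is in group 13.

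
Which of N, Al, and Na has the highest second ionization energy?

Na

IE_2 is the cost of taking one more electron from the +1 cation: N⁺ still has 4 valence electrons; Al⁺ still has 2 valence electrons; Na⁺ is the bare [Ne] core.
Breaking into a closed-shell core is much more expensive than removing a leftover valence electron — Na has the largest IE_2 here.
Valence configurations: N⁺ [He]2s²2p², Al⁺ [Ne]3s².
The numbers (kJ/mol): N 2856, Al 1817, Na 4562.
Putting it together, IE_2: Al < N < Na.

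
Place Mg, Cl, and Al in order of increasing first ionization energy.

Mg is in period 3, group 2; Al is in period 3, group 13; Cl is in period 3, group 17.
Removing the outermost electron gets harder across a period and easier down a group.
All lie in period 3; the across-period trend (first ionization energy increases left to right) applies, with the exception below.
Note the exception: Mg has a higher first ionization energy than Al, contrary to the simple trend — Al's single 3p electron is easier to remove than one from Mg's filled 3s².
Approximate values (kJ/mol): Mg 738, Al 578, Cl 1251.
So from lowest to highest: Al < Mg < Cl.

Al, Mg, Cl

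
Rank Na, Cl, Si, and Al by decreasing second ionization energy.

IE_2 is the cost of taking one more electron from the +1 cation: Na⁺ is the bare [Ne] core; Cl⁺ still has 6 valence electrons; Si⁺ still has 3 valence electrons; Al⁺ still has 2 valence electrons.
Pulling an electron out of a noble-gas core costs far more than removing a remaining valence electron, so Na sits at the high end of IE_2.
Valence configurations: Cl⁺ [Ne]3s²3p⁴, Si⁺ [Ne]3s²3p¹, Al⁺ [Ne]3s².
Si⁺ loses a lone 3p electron whereas Al⁺ must break into a filled 3s² pair, so IE_2(Al) > IE_2(Si) even though Si has the higher nuclear charge.
Tabulated IE_2 (kJ/mol): Na 4562, Cl 2298, Si 1577, Al 1817.
Putting it together, IE_2: Si < Al < Cl < Na.

Na > Cl > Al > Si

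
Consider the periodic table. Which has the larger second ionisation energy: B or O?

O

IE_2 is the cost of taking one more electron from the +1 cation: B⁺ still has 2 valence electrons; O⁺ still has 5 valence electrons.
All are still removing valence electrons, so compare the +1 ions as you would atoms: IE_2 generally rises across a period (higher Z_eff) and falls down a group (larger shell), subject to the usual subshell exceptions.
Valence configurations: B⁺ [He]2s², O⁺ [He]2s²2p³.
Approximate IE_2 values (kJ/mol): B 2427, O 3388.
So the second ionization energies run B < O.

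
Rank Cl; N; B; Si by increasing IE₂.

Si, Cl, B, N

The second ionization energy removes an electron from the +1 ion. For each element: Cl⁺ still has 6 valence electrons; N⁺ still has 4 valence electrons; B⁺ still has 2 valence electrons; Si⁺ still has 3 valence electrons.
All are still removing valence electrons, so compare the +1 ions as you would atoms: IE_2 generally rises across a period (higher Z_eff) and falls down a group (larger shell), subject to the usual subshell exceptions.
Valence configurations: Cl⁺ [Ne]3s²3p⁴, N⁺ [He]2s²2p², B⁺ [He]2s², Si⁺ [Ne]3s²3p¹.
The numbers (kJ/mol): Cl 2298, N 2856, B 2427, Si 1577.
So the second ionization energies run Si < Cl < B < N.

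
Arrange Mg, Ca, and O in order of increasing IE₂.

Ca, Mg, O

Consider each +1 ion: Mg⁺ still has 1 valence electron; Ca⁺ still has 1 valence electron; O⁺ still has 5 valence electrons.
All are still removing valence electrons, so compare the +1 ions as you would atoms: IE_2 generally rises across a period (higher Z_eff) and falls down a group (larger shell), subject to the usual subshell exceptions.
Valence configurations: Mg⁺ [Ne]3s¹, Ca⁺ [Ar]4s¹, O⁺ [He]2s²2p³.
Tabulated IE_2 (kJ/mol): Mg 1451, Ca 1145, O 3388.
Hence IE_2: Ca < Mg < O.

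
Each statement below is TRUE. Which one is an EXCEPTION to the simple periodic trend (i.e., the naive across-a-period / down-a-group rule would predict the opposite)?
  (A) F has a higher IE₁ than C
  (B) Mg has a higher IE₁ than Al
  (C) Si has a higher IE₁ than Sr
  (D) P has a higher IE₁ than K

(B)

The general trend: IE₁ increases across a period and decreases down a group.
(A) F (period 2, group 17) vs C (period 2, group 14): the stated order agrees with the simple trend.
(B) Mg (period 3, group 2) vs Al (period 3, group 13): the stated order contradicts the simple trend.
(C) Si (period 3, group 14) vs Sr (period 5, group 2): the stated order agrees with the simple trend.
(D) P (period 3, group 15) vs K (period 4, group 1): the stated order agrees with the simple trend.
The exception is (B): Al's single 3p electron is easier to remove than one from Mg's filled 3s².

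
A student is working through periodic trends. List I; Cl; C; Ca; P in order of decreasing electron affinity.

Cl > I > C > P > Ca

Atoms with high Z_eff and room in the valence shell (especially the halogens) have the most exothermic electron affinities.
These span different periods and groups, so the two trends combine.
P > Ca: both effects reinforce here, so P is clearly the higher of the two.
C > P: period and group pull opposite ways; the down-group shift dominates (122 vs 72 kJ/mol).
I > C: period and group pull opposite ways; the across-period shift dominates (295 vs 122 kJ/mol).
Cl > I: Cl sits above I in group 17, so the down-group effect alone puts Cl higher.
For reference (kJ/mol): C 122, P 72, Cl 349, Ca 2, I 295.
So from highest to lowest: Cl > I > C > P > Ca.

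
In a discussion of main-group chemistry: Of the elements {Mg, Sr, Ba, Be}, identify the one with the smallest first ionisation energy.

IE₁ increases left→right with effective nuclear charge and decreases top→bottom as the valence shell moves farther out.
All are in group 2, so first ionization energy increases up the group.
The smallest first ionisation energy among these belongs to Ba.

Ba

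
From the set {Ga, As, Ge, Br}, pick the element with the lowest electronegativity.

Ga

Ga is in period 4, group 13; Ge is in period 4, group 14; As is in period 4, group 15; Br is in period 4, group 17.
Electronegativity increases across a period and decreases down a group, tracking effective nuclear charge and atomic size.
All lie in period 4, so electronegativity increases left to right.
The lowest electronegativity among these belongs to Ga.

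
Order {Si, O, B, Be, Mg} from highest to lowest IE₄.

B > Be > Mg > O > Si

IE_4 is the cost of taking one more electron from the +3 cation: Si³⁺ still has 1 valence electron; O³⁺ still has 3 valence electrons; B³⁺ is the bare [He] core; Be³⁺ is already 1 electron into the core; Mg³⁺ is already 1 electron into the core.
Breaking into a closed-shell core is much more expensive than removing a leftover valence electron — Mg, Be and B have the largest IE_4 here.
Valence configurations: Si³⁺ [Ne]3s¹, O³⁺ [He]2s²2p¹.
The numbers (kJ/mol): Si 4356, O 7469, B 25026, Be 21007, Mg 10543.
Hence IE_4: Si < O < Mg < Be < B.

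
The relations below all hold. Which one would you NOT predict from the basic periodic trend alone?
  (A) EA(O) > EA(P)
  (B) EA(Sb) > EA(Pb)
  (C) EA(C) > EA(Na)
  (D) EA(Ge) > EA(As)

The general trend: electron affinity increases across a period and decreases down a group.
(A) O (period 2, group 16) vs P (period 3, group 15): the stated order agrees with the simple trend.
(B) Sb (period 5, group 15) vs Pb (period 6, group 14): the stated order agrees with the simple trend.
(C) C (period 2, group 14) vs Na (period 3, group 1): the stated order agrees with the simple trend.
(D) Ge (period 4, group 14) vs As (period 4, group 15): the stated order contradicts the simple trend.
The exception is (D): adding an electron to As's half-filled 4p³ is unfavourable, so Ge (4p²) has the more exothermic EA.

(D)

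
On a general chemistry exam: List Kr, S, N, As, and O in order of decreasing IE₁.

N > Kr > O > S > As

N is in period 2, group 15; O is in period 2, group 16; S is in period 3, group 16; As is in period 4, group 15; Kr is in period 4, group 18.
Across a period the outer electron is held more tightly (higher IE₁); down a group it sits in a higher shell, more shielded, and comes off more easily.
These span different periods and groups, so the two trends combine.
S > As: relative to As, both the across-period and down-group shifts push S's first ionization energy up.
O > S: O sits above S in group 16, so the down-group effect alone puts O higher.
Kr > O: period and group pull opposite ways; the across-period shift dominates (1351 vs 1314 kJ/mol).
N > Kr: the two effects oppose for this pair; the down-group effect wins (1402 vs 1351 kJ/mol).
Note the exception: N has a higher first ionization energy than O, contrary to the simple trend — pairing an electron in O's 2p⁴ costs repulsion energy, so O ionizes more easily than half-filled N (2p³).
Tabulated first ionization energy (kJ/mol): N 1402, O 1314, S 1000, As 947, Kr 1351.
So from highest to lowest: N > Kr > O > S > As.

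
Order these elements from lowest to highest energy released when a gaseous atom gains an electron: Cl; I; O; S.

O < S < I < Cl

O is in period 2, group 16; S is in period 3, group 16; Cl is in period 3, group 17; I is in period 5, group 17.
EA tends to increase across a period and decrease down a group, though the pattern is less regular than for IE or radius.
These span different periods and groups, so the two trends combine.
S > O: this pair runs against the simple trend — see the exception note.
I > S: period and group pull opposite ways; the across-period shift dominates (295 vs 200 kJ/mol).
Cl > I: Cl sits above I in group 17, so the down-group effect alone puts Cl higher.
Note the exception: S has a higher electron affinity than O, contrary to the simple trend — the compact 2p subshell of O repels the added electron more than S's larger 3p does.
Tabulated electron affinity (kJ/mol): O 141, S 200, Cl 349, I 295.
So from lowest to highest: O < S < I < Cl.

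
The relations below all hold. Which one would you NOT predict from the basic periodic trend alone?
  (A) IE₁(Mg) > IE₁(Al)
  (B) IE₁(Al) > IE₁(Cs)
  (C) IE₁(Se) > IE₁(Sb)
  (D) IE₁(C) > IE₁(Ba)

The general trend: IE₁ increases across a period and decreases down a group.
(A) Mg (period 3, group 2) vs Al (period 3, group 13): the stated order contradicts the simple trend.
(B) Al (period 3, group 13) vs Cs (period 6, group 1): the stated order agrees with the simple trend.
(C) Se (period 4, group 16) vs Sb (period 5, group 15): the stated order agrees with the simple trend.
(D) C (period 2, group 14) vs Ba (period 6, group 2): the stated order agrees with the simple trend.
The exception is (A): Al's single 3p electron is easier to remove than one from Mg's filled 3s².

(A)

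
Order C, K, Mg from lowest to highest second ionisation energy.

Mg < C < K

Consider each +1 ion: C⁺ still has 3 valence electrons; K⁺ is the bare [Ar] core; Mg⁺ still has 1 valence electron.
Core electrons are held far more tightly than valence electrons, so K tops the IE_2 order.
Valence configurations: C⁺ [He]2s²2p¹, Mg⁺ [Ne]3s¹.
The numbers (kJ/mol): C 2353, K 3052, Mg 1451.
Hence IE_2: Mg < C < K.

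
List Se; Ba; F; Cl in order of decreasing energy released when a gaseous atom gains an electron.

F is in period 2, group 17; Cl is in period 3, group 17; Se is in period 4, group 16; Ba is in period 6, group 2.
EA tends to increase across a period and decrease down a group, though the pattern is less regular than for IE or radius.
Neither a single period nor a single group — weigh both effects.
Se > Ba: relative to Ba, both the across-period and down-group shifts push Se's electron affinity up.
F > Se: relative to Se, both the across-period and down-group shifts push F's electron affinity up.
Cl > F: this pair runs against the simple trend — see the exception note.
Note the exception: Cl has a higher electron affinity than F, contrary to the simple trend — F's small 2p subshell makes the incoming electron feel strong e⁻–e⁻ repulsion, so Cl actually releases more energy on gaining an electron.
Approximate values (kJ/mol): F 328, Cl 349, Se 195, Ba 14.
So from highest to lowest: Cl > F > Se > Ba.

Cl > F > Se > Ba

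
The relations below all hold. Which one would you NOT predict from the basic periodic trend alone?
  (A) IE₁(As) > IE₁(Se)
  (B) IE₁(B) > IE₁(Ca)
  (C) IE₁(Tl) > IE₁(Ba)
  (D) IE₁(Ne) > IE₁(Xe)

(A)

The general trend: IE₁ increases across a period and decreases down a group.
(A) As (period 4, group 15) vs Se (period 4, group 16): the stated order contradicts the simple trend.
(B) B (period 2, group 13) vs Ca (period 4, group 2): the stated order agrees with the simple trend.
(C) Tl (period 6, group 13) vs Ba (period 6, group 2): the stated order agrees with the simple trend.
(D) Ne (period 2, group 18) vs Xe (period 5, group 18): the stated order agrees with the simple trend.
The exception is (A): Se (4p⁴) ionizes more easily than half-filled As (4p³).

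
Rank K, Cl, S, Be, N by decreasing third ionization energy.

The third ionization energy removes an electron from the +2 ion. For each element: K²⁺ is already 1 electron into the core; Cl²⁺ still has 5 valence electrons; S²⁺ still has 4 valence electrons; Be²⁺ is the bare [He] core; N²⁺ still has 3 valence electrons.
Usually core removal costs more than valence removal, but here the competition is close: a tightly held n=2 valence electron can cost more to remove than an n=3 core electron, so the actual values have to decide it.
Valence configurations: Cl²⁺ [Ne]3s²3p³, S²⁺ [Ne]3s²3p², N²⁺ [He]2s²2p¹.
The numbers (kJ/mol): K 4420, Cl 3822, S 3357, Be 14849, N 4578.
Overall IE_3 order: S < Cl < K < N < Be.

Be > N > K > Cl > S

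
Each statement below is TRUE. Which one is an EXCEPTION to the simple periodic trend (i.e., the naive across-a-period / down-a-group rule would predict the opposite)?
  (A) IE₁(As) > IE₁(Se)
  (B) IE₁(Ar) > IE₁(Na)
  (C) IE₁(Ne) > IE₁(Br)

(A)

The general trend: IE₁ increases across a period and decreases down a group.
(A) As (period 4, group 15) vs Se (period 4, group 16): the stated order contradicts the simple trend.
(B) Ar (period 3, group 18) vs Na (period 3, group 1): the stated order agrees with the simple trend.
(C) Ne (period 2, group 18) vs Br (period 4, group 17): the stated order agrees with the simple trend.
The exception is (A): Se (4p⁴) ionizes more easily than half-filled As (4p³).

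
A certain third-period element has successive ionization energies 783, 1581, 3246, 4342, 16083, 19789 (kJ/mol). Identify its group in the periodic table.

Group 14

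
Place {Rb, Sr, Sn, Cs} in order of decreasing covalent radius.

Cs > Rb > Sr > Sn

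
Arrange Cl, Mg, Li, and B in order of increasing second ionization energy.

Mg, Cl, B, Li

Consider each +1 ion: Cl⁺ still has 6 valence electrons; Mg⁺ still has 1 valence electron; Li⁺ is the bare [He] core; B⁺ still has 2 valence electrons.
Core electrons are held far more tightly than valence electrons, so Li tops the IE_2 order.
Valence configurations: Cl⁺ [Ne]3s²3p⁴, Mg⁺ [Ne]3s¹, B⁺ [He]2s².
The numbers (kJ/mol): Cl 2298, Mg 1451, Li 7298, B 2427.
Hence IE_2: Mg < Cl < B < Li.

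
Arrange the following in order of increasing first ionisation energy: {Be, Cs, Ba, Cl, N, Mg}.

Be is in period 2, group 2; N is in period 2, group 15; Mg is in period 3, group 2; Cl is in period 3, group 17; Cs is in period 6, group 1; Ba is in period 6, group 2.
First ionization energy rises across a period (greater Z_eff holds electrons more tightly) and falls down a group (valence electrons are farther from the nucleus).
Here both period and group differ, so the two effects have to be weighed against each other.
Ba > Cs: both are in period 6; the period trend gives Ba the larger value.
Mg > Ba: they share group 2; the group trend gives Mg the larger value.
Be > Mg: Be sits above Mg in group 2, so the down-group effect alone puts Be higher.
Cl > Be: period and group pull opposite ways; the across-period shift dominates (1251 vs 900 kJ/mol).
N > Cl: the two effects oppose for this pair; the down-group effect wins (1402 vs 1251 kJ/mol).
For reference (kJ/mol): Be 900, N 1402, Mg 738, Cl 1251, Cs 376, Ba 503.
So from lowest to highest: Cs < Ba < Mg < Be < Cl < N.

Cs < Ba < Mg < Be < Cl < N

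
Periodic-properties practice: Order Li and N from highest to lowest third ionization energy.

Li > N

After 2 electrons have been removed, what remains? Li²⁺ is already 1 electron into the core; N²⁺ still has 3 valence electrons.
Pulling an electron out of a noble-gas core costs far more than removing a remaining valence electron, so Li sits at the high end of IE_3.
Approximate IE_3 values (kJ/mol): Li 11815, N 4578.
Hence IE_3: N < Li.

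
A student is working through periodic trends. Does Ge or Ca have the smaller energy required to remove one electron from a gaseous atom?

IE₁ increases left→right with effective nuclear charge and decreases top→bottom as the valence shell moves farther out.
All lie in period 4, so first ionization energy increases left to right.
So Ca has the smaller energy required to remove one electron from a gaseous atom (Ca < Ge).

Ca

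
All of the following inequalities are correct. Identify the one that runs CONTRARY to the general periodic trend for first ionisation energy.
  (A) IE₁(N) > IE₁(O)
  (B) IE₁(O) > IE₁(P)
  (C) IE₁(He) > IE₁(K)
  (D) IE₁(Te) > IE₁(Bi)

(A)

The general trend: first ionisation energy increases across a period and decreases down a group.
(A) N (period 2, group 15) vs O (period 2, group 16): the stated order contradicts the simple trend.
(B) O (period 2, group 16) vs P (period 3, group 15): the stated order agrees with the simple trend.
(C) He (period 1, group 18) vs K (period 4, group 1): the stated order agrees with the simple trend.
(D) Te (period 5, group 16) vs Bi (period 6, group 15): the stated order agrees with the simple trend.
The exception is (A): pairing an electron in O's 2p⁴ costs repulsion energy, so O ionizes more easily than half-filled N (2p³).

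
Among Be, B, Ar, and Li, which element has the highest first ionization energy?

Ar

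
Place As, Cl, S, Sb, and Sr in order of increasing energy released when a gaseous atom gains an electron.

Sr < As < Sb < S < Cl

S is in period 3, group 16; Cl is in period 3, group 17; As is in period 4, group 15; Sr is in period 5, group 2; Sb is in period 5, group 15.
Atoms with high Z_eff and room in the valence shell (especially the halogens) have the most exothermic electron affinities.
Neither a single period nor a single group — weigh both effects.
As > Sr: both effects reinforce here, so As is clearly the higher of the two.
Sb > As: this pair runs against the simple trend — see the exception note.
S > Sb: relative to Sb, both the across-period and down-group shifts push S's electron affinity up.
Cl > S: Cl lies to the right of S in period 3, so the across-period effect alone puts Cl higher.
Note the exception: Sb has a higher electron affinity than As, contrary to the simple trend — both are half-filled np³, but the pairing/repulsion penalty for the added electron shrinks as the p orbitals become larger and more diffuse down the group, and for Sb that outweighs the weaker nuclear attraction.
Tabulated electron affinity (kJ/mol): S 200, Cl 349, As 78, Sr 5, Sb 103.
So from lowest to highest: Sr < As < Sb < S < Cl.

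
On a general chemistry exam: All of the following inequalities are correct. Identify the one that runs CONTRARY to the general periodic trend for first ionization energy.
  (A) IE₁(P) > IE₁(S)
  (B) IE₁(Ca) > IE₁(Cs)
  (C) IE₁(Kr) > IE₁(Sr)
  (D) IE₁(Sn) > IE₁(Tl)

The general trend: first ionization energy increases across a period and decreases down a group.
(A) P (period 3, group 15) vs S (period 3, group 16): the stated order contradicts the simple trend.
(B) Ca (period 4, group 2) vs Cs (period 6, group 1): the stated order agrees with the simple trend.
(C) Kr (period 4, group 18) vs Sr (period 5, group 2): the stated order agrees with the simple trend.
(D) Sn (period 5, group 14) vs Tl (period 6, group 13): the stated order agrees with the simple trend.
The exception is (A): S (3p⁴) ionizes more easily than half-filled P (3p³) because the paired 3p electron in S is pushed out by e⁻–e⁻ repulsion.

(A)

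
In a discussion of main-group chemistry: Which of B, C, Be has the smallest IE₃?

B

After 2 electrons have been removed, what remains? B²⁺ still has 1 valence electron; C²⁺ still has 2 valence electrons; Be²⁺ is the bare [He] core.
Pulling an electron out of a noble-gas core costs far more than removing a remaining valence electron, so Be sits at the high end of IE_3.
Valence configurations: B²⁺ [He]2s¹, C²⁺ [He]2s².
Approximate IE_3 values (kJ/mol): B 3660, C 4620, Be 14849.
Overall IE_3 order: B < C < Be.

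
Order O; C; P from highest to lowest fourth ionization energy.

O > C > P

Consider each +3 ion: O³⁺ still has 3 valence electrons; C³⁺ still has 1 valence electron; P³⁺ still has 2 valence electrons.
All are still removing valence electrons, so compare the +3 ions as you would atoms: IE_4 generally rises across a period (higher Z_eff) and falls down a group (larger shell), subject to the usual subshell exceptions.
Valence configurations: O³⁺ [He]2s²2p¹, C³⁺ [He]2s¹, P³⁺ [Ne]3s².
Approximate IE_4 values (kJ/mol): O 7469, C 6223, P 4964.
Overall IE_4 order: P < C < O.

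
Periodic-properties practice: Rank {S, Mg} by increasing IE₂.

Mg, S

The second ionization energy removes an electron from the +1 ion. For each element: S⁺ still has 5 valence electrons; Mg⁺ still has 1 valence electron.
All are still removing valence electrons, so compare the +1 ions as you would atoms: IE_2 generally rises across a period (higher Z_eff) and falls down a group (larger shell), subject to the usual subshell exceptions.
Valence configurations: S⁺ [Ne]3s²3p³, Mg⁺ [Ne]3s¹.
Approximate IE_2 values (kJ/mol): S 2252, Mg 1451.
Putting it together, IE_2: Mg < S.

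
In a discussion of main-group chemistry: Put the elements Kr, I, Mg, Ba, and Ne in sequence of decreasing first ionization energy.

Ne > Kr > I > Mg > Ba

Ne is in period 2, group 18; Mg is in period 3, group 2; Kr is in period 4, group 18; I is in period 5, group 17; Ba is in period 6, group 2.
Across a period the outer electron is held more tightly (higher IE₁); down a group it sits in a higher shell, more shielded, and comes off more easily.
These span different periods and groups, so the two trends combine.
Mg > Ba: they share group 2; the group trend gives Mg the larger value.
I > Mg: the two effects oppose for this pair; the across-period effect wins (1008 vs 738 kJ/mol).
Kr > I: both effects reinforce here, so Kr is clearly the higher of the two.
Ne > Kr: they share group 18; the group trend gives Ne the larger value.
Approximate values (kJ/mol): Ne 2081, Mg 738, Kr 1351, I 1008, Ba 503.
So from highest to lowest: Ne > Kr > I > Mg > Ba.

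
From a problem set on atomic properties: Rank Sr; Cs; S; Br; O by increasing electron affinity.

Sr < Cs < O < S < Br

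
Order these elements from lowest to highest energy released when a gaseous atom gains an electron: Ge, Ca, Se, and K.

Ca, K, Ge, Se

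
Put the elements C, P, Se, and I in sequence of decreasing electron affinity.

I, Se, C, P

C is in period 2, group 14; P is in period 3, group 15; Se is in period 4, group 16; I is in period 5, group 17.
EA tends to increase across a period and decrease down a group, though the pattern is less regular than for IE or radius.
These sit on a diagonal, where the across-period and down-group effects partly cancel.
C > P: period and group pull opposite ways; the down-group shift dominates (122 vs 72 kJ/mol).
Se > C: period and group pull opposite ways; the across-period shift dominates (195 vs 122 kJ/mol).
I > Se: the two effects oppose for this pair; the across-period effect wins (295 vs 195 kJ/mol).
Tabulated electron affinity (kJ/mol): C 122, P 72, Se 195, I 295.
So from highest to lowest: I > Se > C > P.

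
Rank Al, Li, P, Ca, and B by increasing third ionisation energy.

Al < P < B < Ca < Li

Consider each +2 ion: Al²⁺ still has 1 valence electron; Li²⁺ is already 1 electron into the core; P²⁺ still has 3 valence electrons; Ca²⁺ is the bare [Ar] core; B²⁺ still has 1 valence electron.
Pulling an electron out of a noble-gas core costs far more than removing a remaining valence electron, so Ca and Li sit at the high end of IE_3.
Valence configurations: Al²⁺ [Ne]3s¹, P²⁺ [Ne]3s²3p¹, B²⁺ [He]2s¹.
Tabulated IE_3 (kJ/mol): Al 2745, Li 11815, P 2914, Ca 4912, B 3660.
Hence IE_3: Al < P < B < Ca < Li.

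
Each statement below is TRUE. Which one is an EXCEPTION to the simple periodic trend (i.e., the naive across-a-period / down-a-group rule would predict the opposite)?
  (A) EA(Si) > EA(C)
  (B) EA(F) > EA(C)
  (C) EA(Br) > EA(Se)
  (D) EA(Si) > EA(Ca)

The general trend: electron affinity increases across a period and decreases down a group.
(A) Si (period 3, group 14) vs C (period 2, group 14): the stated order contradicts the simple trend.
(B) F (period 2, group 17) vs C (period 2, group 14): the stated order agrees with the simple trend.
(C) Br (period 4, group 17) vs Se (period 4, group 16): the stated order agrees with the simple trend.
(D) Si (period 3, group 14) vs Ca (period 4, group 2): the stated order agrees with the simple trend.
The exception is (A): Si's larger, more diffuse 3p orbitals accept an added electron slightly more readily than C's compact 2p.

(A)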